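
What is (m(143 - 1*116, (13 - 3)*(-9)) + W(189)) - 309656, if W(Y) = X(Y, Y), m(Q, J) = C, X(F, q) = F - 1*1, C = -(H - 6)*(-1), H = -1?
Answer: -309475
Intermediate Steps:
C = -7 (C = -(-1 - 6)*(-1) = -(-7)*(-1) = -1*7 = -7)
X(F, q) = -1 + F (X(F, q) = F - 1 = -1 + F)
m(Q, J) = -7
W(Y) = -1 + Y
(m(143 - 1*116, (13 - 3)*(-9)) + W(189)) - 309656 = (-7 + (-1 + 189)) - 309656 = (-7 + 188) - 309656 = 181 - 309656 = -309475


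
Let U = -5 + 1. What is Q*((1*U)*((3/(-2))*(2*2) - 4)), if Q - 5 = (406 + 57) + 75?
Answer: 21720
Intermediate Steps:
U = -4
Q = 543 (Q = 5 + ((406 + 57) + 75) = 5 + (463 + 75) = 5 + 538 = 543)
Q*((1*U)*((3/(-2))*(2*2) - 4)) = 543*((1*(-4))*((3/(-2))*(2*2) - 4)) = 543*(-4*((3*(-1/2))*4 - 4)) = 543*(-4*(-3/2*4 - 4)) = 543*(-4*(-6 - 4)) = 543*(-4*(-10)) = 543*40 = 21720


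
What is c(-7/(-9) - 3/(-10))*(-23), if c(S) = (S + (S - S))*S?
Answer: -216407/8100 ≈ -26.717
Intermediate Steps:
c(S) = S**2 (c(S) = (S + 0)*S = S*S = S**2)
c(-7/(-9) - 3/(-10))*(-23) = (-7/(-9) - 3/(-10))**2*(-23) = (-7*(-1/9) - 3*(-1/10))**2*(-23) = (7/9 + 3/10)**2*(-23) = (97/90)**2*(-23) = (9409/8100)*(-23) = -216407/8100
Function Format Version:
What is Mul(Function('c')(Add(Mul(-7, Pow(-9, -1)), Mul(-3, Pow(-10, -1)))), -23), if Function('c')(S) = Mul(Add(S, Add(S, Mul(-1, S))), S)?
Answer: Rational(-216407, 8100) ≈ -26.717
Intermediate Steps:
Function('c')(S) = Pow(S, 2) (Function('c')(S) = Mul(Add(S, 0), S) = Mul(S, S) = Pow(S, 2))
Mul(Function('c')(Add(Mul(-7, Pow(-9, -1)), Mul(-3, Pow(-10, -1)))), -23) = Mul(Pow(Add(Mul(-7, Pow(-9, -1)), Mul(-3, Pow(-10, -1))), 2), -23) = Mul(Pow(Add(Mul(-7, Rational(-1, 9)), Mul(-3, Rational(-1, 10))), 2), -23) = Mul(Pow(Add(Rational(7, 9), Rational(3, 10)), 2), -23) = Mul(Pow(Rational(97, 90), 2), -23) = Mul(Rational(9409, 8100), -23) = Rational(-216407, 8100)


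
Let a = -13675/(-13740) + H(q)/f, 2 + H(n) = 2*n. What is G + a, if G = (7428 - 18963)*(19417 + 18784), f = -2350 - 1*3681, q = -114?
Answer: -7302950995352755/16573188 ≈ -4.4065e+8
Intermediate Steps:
H(n) = -2 + 2*n
f = -6031 (f = -2350 - 3681 = -6031)
G = -440648535 (G = -11535*38201 = -440648535)
a = 17126825/16573188 (a = -13675/(-13740) + (-2 + 2*(-114))/(-6031) = -13675*(-1/13740) + (-2 - 228)*(-1/6031) = 2735/2748 - 230*(-1/6031) = 2735/2748 + 230/6031 = 17126825/16573188 ≈ 1.0334)
G + a = -440648535 + 17126825/16573188 = -7302950995352755/16573188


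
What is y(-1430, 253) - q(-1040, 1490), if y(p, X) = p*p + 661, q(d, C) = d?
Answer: 2046601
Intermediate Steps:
y(p, X) = 661 + p² (y(p, X) = p² + 661 = 661 + p²)
y(-1430, 253) - q(-1040, 1490) = (661 + (-1430)²) - 1*(-1040) = (661 + 2044900) + 1040 = 2045561 + 1040 = 2046601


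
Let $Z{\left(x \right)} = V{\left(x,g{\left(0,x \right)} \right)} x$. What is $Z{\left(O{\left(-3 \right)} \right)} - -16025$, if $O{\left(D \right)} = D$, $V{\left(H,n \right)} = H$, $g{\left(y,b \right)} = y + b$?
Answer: $16034$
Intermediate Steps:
$g{\left(y,b \right)} = b + y$
$Z{\left(x \right)} = x^{2}$ ($Z{\left(x \right)} = x x = x^{2}$)
$Z{\left(O{\left(-3 \right)} \right)} - -16025 = \left(-3\right)^{2} - -16025 = 9 + 16025 = 16034$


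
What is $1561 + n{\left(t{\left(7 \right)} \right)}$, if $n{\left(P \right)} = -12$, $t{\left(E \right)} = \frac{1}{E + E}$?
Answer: $1549$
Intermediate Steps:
$t{\left(E \right)} = \frac{1}{2 E}$
$1561 + n{\left(t{\left(7 \right)} \right)} = 1561 - 12 = 1549$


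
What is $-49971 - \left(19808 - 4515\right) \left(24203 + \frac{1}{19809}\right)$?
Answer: $- \frac{7333023403343}{19809} \approx -3.7019 \cdot 10^{8}$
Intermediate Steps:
$-49971 - \left(19808 - 4515\right) \left(24203 + \frac{1}{19809}\right) = -49971 - 15293 \left(24203 + \frac{1}{19809}\right) = -49971 - 15293 \cdot \frac{479437228}{19809} = -49971 - \frac{7332033527804}{19809} = - \frac{7333023403343}{19809}$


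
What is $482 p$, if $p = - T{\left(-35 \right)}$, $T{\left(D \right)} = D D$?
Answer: $-590450$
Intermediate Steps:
$T{\left(D \right)} = D^{2}$
$p = -1225$ ($p = - \left(-35\right)^{2} = \left(-1\right) 1225 = -1225$)
$482 p = 482 \left(-1225\right) = -590450$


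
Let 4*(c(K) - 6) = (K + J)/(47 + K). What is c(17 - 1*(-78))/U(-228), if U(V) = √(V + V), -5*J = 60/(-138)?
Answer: -26857*I*√114/992864 ≈ -0.28882*I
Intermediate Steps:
J = 2/23 (J = -12/(-138) = -12*(-1)/138 = -⅕*(-10/23) = 2/23 ≈ 0.086957)
U(V) = √2*√V (U(V) = √(2*V) = √2*√V)
c(K) = 6 + (2/23 + K)/(4*(47 + K)) (c(K) = 6 + ((K + 2/23)/(47 + K))/4 = 6 + ((2/23 + K)/(47 + K))/4 = 6 + (2/23 + K)/(4*(47 + K)))
c(17 - 1*(-78))/U(-228) = ((25946 + 575*(17 - 1*(-78)))/(92*(47 + (17 - 1*(-78)))))/((√2*√(-228))) = ((25946 + 575*(17 + 78))/(92*(47 + (17 + 78))))/((√2*(2*I*√57))) = ((25946 + 575*95)/(92*(47 + 95)))/((2*I*√114)) = ((1/92)*(25946 + 54625)/142)*(-I*√114/228) = ((1/92)*(1/142)*80571)*(-I*√114/228) = 80571*(-I*√114/228)/13064 = -26857*I*√114/992864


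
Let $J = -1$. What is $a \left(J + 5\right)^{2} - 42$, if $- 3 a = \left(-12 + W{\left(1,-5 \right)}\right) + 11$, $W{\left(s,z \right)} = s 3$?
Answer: $- \frac{158}{3} \approx -52.667$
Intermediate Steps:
$W{\left(s,z \right)} = 3 s$
$a = - \frac{2}{3}$ ($a = - \frac{\left(-12 + 3 \cdot 1\right) + 11}{3} = - \frac{\left(-12 + 3\right) + 11}{3} = - \frac{-9 + 11}{3} = \left(- \frac{1}{3}\right) 2 = - \frac{2}{3} \approx -0.66667$)
$a \left(J + 5\right)^{2} - 42 = - \frac{2 \left(-1 + 5\right)^{2}}{3} - 42 = - \frac{2 \cdot 4^{2}}{3} - 42 = \left(- \frac{2}{3}\right) 16 - 42 = - \frac{32}{3} - 42 = - \frac{158}{3}$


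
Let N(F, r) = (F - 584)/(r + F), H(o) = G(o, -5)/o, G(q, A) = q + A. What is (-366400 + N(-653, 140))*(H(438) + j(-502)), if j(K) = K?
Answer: 41246937046609/224694 ≈ 1.8357e+8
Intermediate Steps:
G(q, A) = A + q
H(o) = (-5 + o)/o
N(F, r) = (-584 + F)/(F + r)
(-366400 + N(-653, 140))*(H(438) + j(-502)) = (-366400 + (-584 - 653)/(-653 + 140))*((-5 + 438)/438 - 502) = (-366400 - 1237/(-513))*((1/438)*433 - 502) = (-366400 - 1/513*(-1237))*(433/438 - 502) = (-366400 + 1237/513)*(-219443/438) = -187961963/513*(-219443/438) = 41246937046609/224694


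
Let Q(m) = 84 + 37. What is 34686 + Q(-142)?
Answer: 34807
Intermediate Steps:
Q(m) = 121
34686 + Q(-142) = 34686 + 121 = 34807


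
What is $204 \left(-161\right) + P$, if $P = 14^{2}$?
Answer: $-32648$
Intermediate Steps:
$P = 196$
$204 \left(-161\right) + P = 204 \left(-161\right) + 196 = -32844 + 196 = -32648$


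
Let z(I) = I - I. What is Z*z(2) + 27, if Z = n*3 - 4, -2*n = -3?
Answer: 27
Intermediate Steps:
z(I) = 0
n = 3/2 (n = -½*(-3) = 3/2 ≈ 1.5000)
Z = ½ (Z = (3/2)*3 - 4 = 9/2 - 4 = ½ ≈ 0.50000)
Z*z(2) + 27 = (½)*0 + 27 = 0 + 27 = 27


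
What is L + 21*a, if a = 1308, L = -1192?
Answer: 26276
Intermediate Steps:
L + 21*a = -1192 + 21*1308 = -1192 + 27468 = 26276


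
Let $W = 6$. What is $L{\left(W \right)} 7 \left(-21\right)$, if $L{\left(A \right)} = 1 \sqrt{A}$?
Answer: $- 147 \sqrt{6} \approx -360.08$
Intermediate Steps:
$L{\left(A \right)} = \sqrt{A}$
$L{\left(W \right)} 7 \left(-21\right) = \sqrt{6} \cdot 7 \left(-21\right) = 7 \sqrt{6} \left(-21\right) = - 147 \sqrt{6}$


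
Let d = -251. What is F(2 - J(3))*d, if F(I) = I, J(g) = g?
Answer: 251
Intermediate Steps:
F(2 - J(3))*d = (2 - 1*3)*(-251) = (2 - 3)*(-251) = -1*(-251) = 251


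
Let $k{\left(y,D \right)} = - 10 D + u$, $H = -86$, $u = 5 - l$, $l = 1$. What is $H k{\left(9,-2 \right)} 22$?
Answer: $-45408$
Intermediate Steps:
$u = 4$ ($u = 5 - 1 = 4$)
$k{\left(y,D \right)} = 4 - 10 D$ ($k{\left(y,D \right)} = - 10 D + 4 = 4 - 10 D$)
$H k{\left(9,-2 \right)} 22 = - 86 \left(4 - -20\right) 22 = - 86 \left(4 + 20\right) 22 = \left(-86\right) 24 \cdot 22 = \left(-2064\right) 22 = -45408$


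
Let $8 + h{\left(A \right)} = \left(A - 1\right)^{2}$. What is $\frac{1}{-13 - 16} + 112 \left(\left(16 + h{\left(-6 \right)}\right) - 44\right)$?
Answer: $\frac{42223}{29} \approx 1456.0$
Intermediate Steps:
$h{\left(A \right)} = -8 + \left(-1 + A\right)^{2}$ ($h{\left(A \right)} = -8 + \left(A - 1\right)^{2} = -8 + \left(-1 + A\right)^{2}$)
$\frac{1}{-13 - 16} + 112 \left(\left(16 + h{\left(-6 \right)}\right) - 44\right) = \frac{1}{-13 - 16} + 112 \left(\left(16 - \left(8 - \left(-1 - 6\right)^{2}\right)\right) - 44\right) = \frac{1}{-29} + 112 \left(\left(16 - \left(8 - \left(-7\right)^{2}\right)\right) - 44\right) = - \frac{1}{29} + 112 \left(\left(16 + \left(-8 + 49\right)\right) - 44\right) = - \frac{1}{29} + 112 \left(\left(16 + 41\right) - 44\right) = - \frac{1}{29} + 112 \left(57 - 44\right) = - \frac{1}{29} + 112 \cdot 13 = - \frac{1}{29} + 1456 = \frac{42223}{29}$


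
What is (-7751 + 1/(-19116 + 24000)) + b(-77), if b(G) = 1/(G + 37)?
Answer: -378560051/48840 ≈ -7751.0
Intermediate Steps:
b(G) = 1/(37 + G)
(-7751 + 1/(-19116 + 24000)) + b(-77) = (-7751 + 1/(-19116 + 24000)) + 1/(37 - 77) = (-7751 + 1/4884) + 1/(-40) = (-7751 + 1/4884) - 1/40 = -37855883/4884 - 1/40 = -378560051/48840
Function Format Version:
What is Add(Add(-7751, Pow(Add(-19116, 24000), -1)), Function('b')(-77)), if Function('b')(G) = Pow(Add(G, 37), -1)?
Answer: Rational(-378560051, 48840) ≈ -7751.0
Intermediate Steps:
Function('b')(G) = Pow(Add(37, G), -1)
Add(Add(-7751, Pow(Add(-19116, 24000), -1)), Function('b')(-77)) = Add(Add(-7751, Pow(Add(-19116, 24000), -1)), Pow(Add(37, -77), -1)) = Add(Add(-7751, Pow(4884, -1)), Pow(-40, -1)) = Add(Add(-7751, Rational(1, 4884)), Rational(-1, 40)) = Add(Rational(-37855883, 4884), Rational(-1, 40)) = Rational(-378560051, 48840)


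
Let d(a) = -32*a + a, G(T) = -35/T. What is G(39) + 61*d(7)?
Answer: -516278/39 ≈ -13238.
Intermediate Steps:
d(a) = -31*a
G(39) + 61*d(7) = -35/39 + 61*(-31*7) = -35*1/39 + 61*(-217) = -35/39 - 13237 = -516278/39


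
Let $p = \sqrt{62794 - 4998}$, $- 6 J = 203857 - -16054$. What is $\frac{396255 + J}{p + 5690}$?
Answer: $\frac{6138426055}{96954912} - \frac{2157619 \sqrt{14449}}{96954912} \approx 60.637$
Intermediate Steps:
$J = - \frac{219911}{6}$ ($J = - \frac{203857 - -16054}{6} = - \frac{203857 + 16054}{6} = \left(- \frac{1}{6}\right) 219911 = - \frac{219911}{6} \approx -36652.0$)
$p = 2 \sqrt{14449}$ ($p = \sqrt{57796} = 2 \sqrt{14449} \approx 240.41$)
$\frac{396255 + J}{p + 5690} = \frac{396255 - \frac{219911}{6}}{2 \sqrt{14449} + 5690} = \frac{2157619}{6 \left(5690 + 2 \sqrt{14449}\right)}$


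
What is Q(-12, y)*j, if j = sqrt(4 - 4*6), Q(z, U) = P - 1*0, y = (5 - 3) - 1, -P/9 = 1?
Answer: -18*I*sqrt(5) ≈ -40.249*I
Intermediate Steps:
P = -9 (P = -9*1 = -9)
y = 1 (y = 2 - 1 = 1)
Q(z, U) = -9 (Q(z, U) = -9 - 1*0 = -9 + 0 = -9)
j = 2*I*sqrt(5) (j = sqrt(4 - 24) = sqrt(-20) = 2*I*sqrt(5) ≈ 4.4721*I)
Q(-12, y)*j = -18*I*sqrt(5)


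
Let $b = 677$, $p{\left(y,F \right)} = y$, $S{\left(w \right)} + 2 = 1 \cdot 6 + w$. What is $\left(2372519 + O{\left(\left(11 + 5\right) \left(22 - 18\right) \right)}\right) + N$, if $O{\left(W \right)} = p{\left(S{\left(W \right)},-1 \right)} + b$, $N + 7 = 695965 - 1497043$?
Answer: $1572179$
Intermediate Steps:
$S{\left(w \right)} = 4 + w$ ($S{\left(w \right)} = -2 + \left(1 \cdot 6 + w\right) = -2 + \left(6 + w\right) = 4 + w$)
$N = -801085$ ($N = -7 + \left(695965 - 1497043\right) = -7 - 801078 = -801085$)
$O{\left(W \right)} = 681 + W$ ($O{\left(W \right)} = \left(4 + W\right) + 677 = 681 + W$)
$\left(2372519 + O{\left(\left(11 + 5\right) \left(22 - 18\right) \right)}\right) + N = \left(2372519 + \left(681 + \left(11 + 5\right) \left(22 - 18\right)\right)\right) - 801085 = \left(2372519 + \left(681 + 16 \cdot 4\right)\right) - 801085 = \left(2372519 + \left(681 + 64\right)\right) - 801085 = \left(2372519 + 745\right) - 801085 = 2373264 - 801085 = 1572179$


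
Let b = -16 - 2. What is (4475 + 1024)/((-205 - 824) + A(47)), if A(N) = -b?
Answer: -1833/337 ≈ -5.4392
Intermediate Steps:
b = -18
A(N) = 18 (A(N) = -1*(-18) = 18)
(4475 + 1024)/((-205 - 824) + A(47)) = (4475 + 1024)/((-205 - 824) + 18) = 5499/(-1029 + 18) = 5499/(-1011) = 5499*(-1/1011) = -1833/337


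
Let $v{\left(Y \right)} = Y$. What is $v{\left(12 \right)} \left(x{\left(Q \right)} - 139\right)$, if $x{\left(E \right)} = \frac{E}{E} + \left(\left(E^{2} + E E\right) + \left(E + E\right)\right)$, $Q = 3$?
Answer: $-1368$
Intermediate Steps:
$x{\left(E \right)} = 1 + 2 E + 2 E^{2}$ ($x{\left(E \right)} = 1 + \left(\left(E^{2} + E^{2}\right) + 2 E\right) = 1 + \left(2 E^{2} + 2 E\right) = 1 + \left(2 E + 2 E^{2}\right) = 1 + 2 E + 2 E^{2}$)
$v{\left(12 \right)} \left(x{\left(Q \right)} - 139\right) = 12 \left(\left(1 + 2 \cdot 3 + 2 \cdot 3^{2}\right) - 139\right) = 12 \left(\left(1 + 6 + 2 \cdot 9\right) - 139\right) = 12 \left(\left(1 + 6 + 18\right) - 139\right) = 12 \left(25 - 139\right) = 12 \left(-114\right) = -1368$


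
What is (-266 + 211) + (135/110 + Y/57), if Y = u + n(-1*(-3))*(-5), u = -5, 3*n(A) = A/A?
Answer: -202733/3762 ≈ -53.890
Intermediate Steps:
n(A) = ⅓ (n(A) = (A/A)/3 = (⅓)*1 = ⅓)
Y = -20/3 (Y = -5 + (⅓)*(-5) = -5 - 5/3 = -20/3 ≈ -6.6667)
(-266 + 211) + (135/110 + Y/57) = (-266 + 211) + (135/110 - 20/3/57) = -55 + (135*(1/110) - 20/3*1/57) = -55 + (27/22 - 20/171) = -55 + 4177/3762 = -202733/3762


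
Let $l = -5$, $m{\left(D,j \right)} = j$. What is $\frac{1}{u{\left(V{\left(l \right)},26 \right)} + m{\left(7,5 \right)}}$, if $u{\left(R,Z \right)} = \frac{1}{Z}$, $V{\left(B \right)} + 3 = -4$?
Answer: $\frac{26}{131} \approx 0.19847$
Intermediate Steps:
$V{\left(B \right)} = -7$ ($V{\left(B \right)} = -3 - 4 = -7$)
$\frac{1}{u{\left(V{\left(l \right)},26 \right)} + m{\left(7,5 \right)}} = \frac{1}{\frac{1}{26} + 5} = \frac{1}{\frac{131}{26}} = \frac{26}{131}$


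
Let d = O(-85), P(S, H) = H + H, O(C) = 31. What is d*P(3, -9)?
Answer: -558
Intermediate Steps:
P(S, H) = 2*H
d = 31
d*P(3, -9) = 31*(2*(-9)) = 31*(-18) = -558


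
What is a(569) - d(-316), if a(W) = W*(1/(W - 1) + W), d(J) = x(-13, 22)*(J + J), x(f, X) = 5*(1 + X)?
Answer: 225179057/568 ≈ 3.9644e+5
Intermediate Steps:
x(f, X) = 5 + 5*X
d(J) = 230*J (d(J) = (5 + 5*22)*(J + J) = (5 + 110)*(2*J) = 115*(2*J) = 230*J)
a(W) = W*(W + 1/(-1 + W)) (a(W) = W*(1/(-1 + W) + W) = W*(W + 1/(-1 + W)))
a(569) - d(-316) = 569*(1 + 569**2 - 1*569)/(-1 + 569) - 230*(-316) = 569*(1 + 323761 - 569)/568 - 1*(-72680) = 569*(1/568)*323193 + 72680 = 183896817/568 + 72680 = 225179057/568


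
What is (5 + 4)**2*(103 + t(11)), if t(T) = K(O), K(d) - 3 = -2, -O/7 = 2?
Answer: 8424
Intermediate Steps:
O = -14 (O = -7*2 = -14)
K(d) = 1 (K(d) = 3 - 2 = 1)
t(T) = 1
(5 + 4)**2*(103 + t(11)) = (5 + 4)**2*(103 + 1) = 9**2*104 = 81*104 = 8424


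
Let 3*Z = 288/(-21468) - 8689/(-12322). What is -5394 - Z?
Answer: -356732195449/66132174 ≈ -5394.2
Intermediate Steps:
Z = 15248893/66132174 (Z = (288/(-21468) - 8689/(-12322))/3 = (288*(-1/21468) - 8689*(-1/12322))/3 = (-24/1789 + 8689/12322)/3 = (1/3)*(15248893/22044058) = 15248893/66132174 ≈ 0.23058)
-5394 - Z = -5394 - 1*15248893/66132174 = -5394 - 15248893/66132174 = -356732195449/66132174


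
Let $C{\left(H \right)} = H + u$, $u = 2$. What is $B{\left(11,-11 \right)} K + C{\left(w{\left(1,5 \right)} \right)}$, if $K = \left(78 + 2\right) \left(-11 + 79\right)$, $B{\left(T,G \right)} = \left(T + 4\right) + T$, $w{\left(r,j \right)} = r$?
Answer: $141443$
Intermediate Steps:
$B{\left(T,G \right)} = 4 + 2 T$ ($B{\left(T,G \right)} = \left(4 + T\right) + T = 4 + 2 T$)
$C{\left(H \right)} = 2 + H$ ($C{\left(H \right)} = H + 2 = 2 + H$)
$K = 5440$ ($K = 80 \cdot 68 = 5440$)
$B{\left(11,-11 \right)} K + C{\left(w{\left(1,5 \right)} \right)} = \left(4 + 2 \cdot 11\right) 5440 + \left(2 + 1\right) = \left(4 + 22\right) 5440 + 3 = 26 \cdot 5440 + 3 = 141440 + 3 = 141443$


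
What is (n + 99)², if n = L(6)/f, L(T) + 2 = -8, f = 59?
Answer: 34000561/3481 ≈ 9767.5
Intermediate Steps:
L(T) = -10 (L(T) = -2 - 8 = -10)
n = -10/59 ≈ -0.16949
(n + 99)² = (-10/59 + 99)² = (5831/59)² = 34000561/3481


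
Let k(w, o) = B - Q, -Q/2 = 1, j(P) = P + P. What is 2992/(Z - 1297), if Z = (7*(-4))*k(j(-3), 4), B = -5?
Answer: -2992/1213 ≈ -2.4666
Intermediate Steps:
j(P) = 2*P
Q = -2 (Q = -2*1 = -2)
k(w, o) = -3 (k(w, o) = -5 - 1*(-2) = -5 + 2 = -3)
Z = 84 (Z = (7*(-4))*(-3) = -28*(-3) = 84)
2992/(Z - 1297) = 2992/(84 - 1297) = 2992/(-1213) = -1/1213*2992 = -2992/1213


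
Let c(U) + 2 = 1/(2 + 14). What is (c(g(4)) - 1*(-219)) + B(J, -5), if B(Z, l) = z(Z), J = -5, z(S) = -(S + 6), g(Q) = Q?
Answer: 3457/16 ≈ 216.06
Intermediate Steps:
z(S) = -6 - S (z(S) = -(6 + S) = -6 - S)
B(Z, l) = -6 - Z
c(U) = -31/16 (c(U) = -2 + 1/(2 + 14) = -2 + 1/16 = -31/16)
(c(g(4)) - 1*(-219)) + B(J, -5) = (-31/16 - 1*(-219)) + (-6 - 1*(-5)) = (-31/16 + 219) + (-6 + 5) = 3473/16 - 1 = 3457/16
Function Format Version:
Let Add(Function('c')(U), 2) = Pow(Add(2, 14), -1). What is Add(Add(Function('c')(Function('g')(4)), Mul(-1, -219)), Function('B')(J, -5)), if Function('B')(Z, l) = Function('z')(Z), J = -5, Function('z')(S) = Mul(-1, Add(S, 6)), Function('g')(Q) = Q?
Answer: Rational(3457, 16) ≈ 216.06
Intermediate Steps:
Function('z')(S) = Add(-6, Mul(-1, S)) (Function('z')(S) = Mul(-1, Add(6, S)) = Add(-6, Mul(-1, S)))
Function('B')(Z, l) = Add(-6, Mul(-1, Z))
Function('c')(U) = Rational(-31, 16) (Function('c')(U) = Add(-2, Pow(Add(2, 14), -1)) = Add(-2, Pow(16, -1)) = Add(-2, Rational(1, 16)) = Rational(-31, 16))
Add(Add(Function('c')(Function('g')(4)), Mul(-1, -219)), Function('B')(J, -5)) = Add(Add(Rational(-31, 16), Mul(-1, -219)), Add(-6, Mul(-1, -5))) = Add(Add(Rational(-31, 16), 219), Add(-6, 5)) = Add(Rational(3473, 16), -1) = Rational(3457, 16)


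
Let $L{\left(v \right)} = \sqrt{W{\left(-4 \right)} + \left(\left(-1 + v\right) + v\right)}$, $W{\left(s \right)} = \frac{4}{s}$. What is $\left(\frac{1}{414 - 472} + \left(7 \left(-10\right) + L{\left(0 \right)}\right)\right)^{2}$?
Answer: $\frac{16484993}{3364} - \frac{4061 i \sqrt{2}}{29} \approx 4900.4 - 198.04 i$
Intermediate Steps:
$L{\left(v \right)} = \sqrt{-2 + 2 v}$ ($L{\left(v \right)} = \sqrt{\frac{4}{-4} + \left(\left(-1 + v\right) + v\right)} = \sqrt{4 \left(- \frac{1}{4}\right) + \left(-1 + 2 v\right)} = \sqrt{-1 + \left(-1 + 2 v\right)} = \sqrt{-2 + 2 v}$)
$\left(\frac{1}{414 - 472} + \left(7 \left(-10\right) + L{\left(0 \right)}\right)\right)^{2} = \left(\frac{1}{414 - 472} + \left(7 \left(-10\right) + \sqrt{-2 + 2 \cdot 0}\right)\right)^{2} = \left(\frac{1}{-58} - \left(70 - \sqrt{-2 + 0}\right)\right)^{2} = \left(- \frac{1}{58} - \left(70 - \sqrt{-2}\right)\right)^{2} = \left(- \frac{1}{58} - \left(70 - i \sqrt{2}\right)\right)^{2} = \left(- \frac{4061}{58} + i \sqrt{2}\right)^{2}$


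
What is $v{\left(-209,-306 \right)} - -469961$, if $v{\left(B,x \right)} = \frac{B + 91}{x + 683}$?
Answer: $\frac{177175179}{377} \approx 4.6996 \cdot 10^{5}$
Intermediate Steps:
$v{\left(B,x \right)} = \frac{91 + B}{683 + x}$
$v{\left(-209,-306 \right)} - -469961 = \frac{91 - 209}{683 - 306} - -469961 = \frac{1}{377} \left(-118\right) + 469961 = - \frac{118}{377} + 469961 = \frac{177175179}{377}$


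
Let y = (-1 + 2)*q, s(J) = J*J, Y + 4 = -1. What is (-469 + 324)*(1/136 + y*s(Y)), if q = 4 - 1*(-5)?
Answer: -4437145/136 ≈ -32626.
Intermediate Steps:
Y = -5 (Y = -4 - 1 = -5)
s(J) = J**2
q = 9 (q = 4 + 5 = 9)
y = 9 (y = (-1 + 2)*9 = 1*9 = 9)
(-469 + 324)*(1/136 + y*s(Y)) = (-469 + 324)*(1/136 + 9*(-5)**2) = -145*(1/136 + 9*25) = -145*(1/136 + 225) = -145*30601/136 = -4437145/136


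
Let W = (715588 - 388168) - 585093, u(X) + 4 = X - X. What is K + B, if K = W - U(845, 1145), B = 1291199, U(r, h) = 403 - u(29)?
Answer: 1033119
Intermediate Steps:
u(X) = -4 (u(X) = -4 + (X - X) = -4 + 0 = -4)
W = -257673 (W = 327420 - 585093 = -257673)
U(r, h) = 407 (U(r, h) = 403 - 1*(-4) = 403 + 4 = 407)
K = -258080 (K = -257673 - 1*407 = -257673 - 407 = -258080)
K + B = -258080 + 1291199 = 1033119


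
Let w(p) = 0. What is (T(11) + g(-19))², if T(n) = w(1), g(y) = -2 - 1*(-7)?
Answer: 25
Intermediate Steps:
g(y) = 5 (g(y) = -2 + 7 = 5)
T(n) = 0
(T(11) + g(-19))² = (0 + 5)² = 5² = 25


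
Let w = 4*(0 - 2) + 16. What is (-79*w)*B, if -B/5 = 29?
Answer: 91640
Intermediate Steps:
B = -145 (B = -5*29 = -145)
w = 8 (w = 4*(-2) + 16 = -8 + 16 = 8)
(-79*w)*B = -79*8*(-145) = -632*(-145) = 91640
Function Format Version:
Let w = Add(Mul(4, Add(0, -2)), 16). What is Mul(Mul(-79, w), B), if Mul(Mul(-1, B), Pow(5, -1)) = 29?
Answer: 91640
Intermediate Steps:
B = -145 (B = Mul(-5, 29) = -145)
w = 8 (w = Add(Mul(4, -2), 16) = Add(-8, 16) = 8)
Mul(Mul(-79, w), B) = Mul(Mul(-79, 8), -145) = Mul(-632, -145) = 91640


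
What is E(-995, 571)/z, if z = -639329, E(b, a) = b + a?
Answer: 424/639329 ≈ 0.00066319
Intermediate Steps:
E(b, a) = a + b
E(-995, 571)/z = (571 - 995)/(-639329) = -424*(-1/639329) = 424/639329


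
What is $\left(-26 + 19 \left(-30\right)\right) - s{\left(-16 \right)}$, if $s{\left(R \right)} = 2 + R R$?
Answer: $-854$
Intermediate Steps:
$s{\left(R \right)} = 2 + R^{2}$
$\left(-26 + 19 \left(-30\right)\right) - s{\left(-16 \right)} = \left(-26 + 19 \left(-30\right)\right) - \left(2 + \left(-16\right)^{2}\right) = \left(-26 - 570\right) - \left(2 + 256\right) = -596 - 258 = -854$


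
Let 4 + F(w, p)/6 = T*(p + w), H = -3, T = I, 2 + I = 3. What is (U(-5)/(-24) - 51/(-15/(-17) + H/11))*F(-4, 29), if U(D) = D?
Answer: -799113/76 ≈ -10515.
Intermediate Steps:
I = 1 (I = -2 + 3 = 1)
T = 1
F(w, p) = -24 + 6*p + 6*w (F(w, p) = -24 + 6*(1*(p + w)) = -24 + 6*(p + w) = -24 + (6*p + 6*w) = -24 + 6*p + 6*w)
(U(-5)/(-24) - 51/(-15/(-17) + H/11))*F(-4, 29) = (-5/(-24) - 51/(-15/(-17) - 3/11))*(-24 + 6*29 + 6*(-4)) = (-5*(-1/24) - 51/(-15*(-1/17) - 3*1/11))*(-24 + 174 - 24) = (5/24 - 51/(15/17 - 3/11))*126 = (5/24 - 51/114/187)*126 = (5/24 - 51*187/114)*126 = (5/24 - 3179/38)*126 = -38053/456*126 = -799113/76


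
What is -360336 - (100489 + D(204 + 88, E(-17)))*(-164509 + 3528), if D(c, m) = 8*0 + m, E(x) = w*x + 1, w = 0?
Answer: 16176620354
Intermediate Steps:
E(x) = 1 (E(x) = 0*x + 1 = 0 + 1 = 1)
D(c, m) = m (D(c, m) = 0 + m = m)
-360336 - (100489 + D(204 + 88, E(-17)))*(-164509 + 3528) = -360336 - (100489 + 1)*(-164509 + 3528) = -360336 - 100490*(-160981) = -360336 - 1*(-16176980690) = -360336 + 16176980690 = 16176620354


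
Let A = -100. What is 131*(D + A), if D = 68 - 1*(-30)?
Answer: -262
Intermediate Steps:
D = 98 (D = 68 + 30 = 98)
131*(D + A) = 131*(98 - 100) = 131*(-2) = -262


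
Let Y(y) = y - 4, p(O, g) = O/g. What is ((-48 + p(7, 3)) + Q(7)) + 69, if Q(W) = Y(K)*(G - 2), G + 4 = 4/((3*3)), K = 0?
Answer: 410/9 ≈ 45.556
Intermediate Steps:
Y(y) = -4 + y
G = -32/9 (G = -4 + 4/((3*3)) = -4 + 4/9 = -32/9 ≈ -3.5556)
Q(W) = 200/9 (Q(W) = (-4 + 0)*(-32/9 - 2) = -4*(-50/9) = 200/9)
((-48 + p(7, 3)) + Q(7)) + 69 = ((-48 + 7/3) + 200/9) + 69 = (-137/3 + 200/9) + 69 = -211/9 + 69 = 410/9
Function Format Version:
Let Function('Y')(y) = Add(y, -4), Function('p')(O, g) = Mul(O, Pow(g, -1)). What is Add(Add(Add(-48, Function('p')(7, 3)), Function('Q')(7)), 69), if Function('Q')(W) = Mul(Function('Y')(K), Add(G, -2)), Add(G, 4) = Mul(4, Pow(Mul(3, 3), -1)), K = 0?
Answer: Rational(410, 9) ≈ 45.556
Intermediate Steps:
Function('Y')(y) = Add(-4, y)
G = Rational(-32, 9) (G = Add(-4, Mul(4, Pow(Mul(3, 3), -1))) = Add(-4, Mul(4, Pow(9, -1))) = Add(-4, Mul(4, Rational(1, 9))) = Add(-4, Rational(4, 9)) = Rational(-32, 9) ≈ -3.5556)
Function('Q')(W) = Rational(200, 9) (Function('Q')(W) = Mul(Add(-4, 0), Add(Rational(-32, 9), -2)) = Mul(-4, Rational(-50, 9)) = Rational(200, 9))
Add(Add(Add(-48, Function('p')(7, 3)), Function('Q')(7)), 69) = Add(Add(Add(-48, Mul(7, Pow(3, -1))), Rational(200, 9)), 69) = Add(Add(Add(-48, Mul(7, Rational(1, 3))), Rational(200, 9)), 69) = Add(Add(Add(-48, Rational(7, 3)), Rational(200, 9)), 69) = Add(Add(Rational(-137, 3), Rational(200, 9)), 69) = Add(Rational(-211, 9), 69) = Rational(410, 9)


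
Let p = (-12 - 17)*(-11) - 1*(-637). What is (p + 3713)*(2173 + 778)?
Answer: 13778219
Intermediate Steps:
p = 956 (p = -29*(-11) + 637 = 319 + 637 = 956)
(p + 3713)*(2173 + 778) = (956 + 3713)*(2173 + 778) = 4669*2951 = 13778219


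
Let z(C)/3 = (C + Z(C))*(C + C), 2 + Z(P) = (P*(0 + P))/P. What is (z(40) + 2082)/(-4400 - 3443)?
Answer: -20802/7843 ≈ -2.6523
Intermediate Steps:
Z(P) = -2 + P (Z(P) = -2 + (P*(0 + P))/P = -2 + (P*P)/P = -2 + P²/P = -2 + P)
z(C) = 6*C*(-2 + 2*C) (z(C) = 3*((C + (-2 + C))*(C + C)) = 3*((-2 + 2*C)*(2*C)) = 3*(2*C*(-2 + 2*C)) = 6*C*(-2 + 2*C))
(z(40) + 2082)/(-4400 - 3443) = (12*40*(-1 + 40) + 2082)/(-4400 - 3443) = (12*40*39 + 2082)/(-7843) = (18720 + 2082)*(-1/7843) = 20802*(-1/7843) = -20802/7843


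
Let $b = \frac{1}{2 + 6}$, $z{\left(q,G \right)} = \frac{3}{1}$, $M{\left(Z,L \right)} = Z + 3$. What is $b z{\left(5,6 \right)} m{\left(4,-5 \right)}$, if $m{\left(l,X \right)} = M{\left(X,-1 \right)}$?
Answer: $- \frac{3}{4} \approx -0.75$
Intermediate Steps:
$M{\left(Z,L \right)} = 3 + Z$
$z{\left(q,G \right)} = 3$ ($z{\left(q,G \right)} = 3 \cdot 1 = 3$)
$b = \frac{1}{8} \approx 0.125$
$m{\left(l,X \right)} = 3 + X$
$b z{\left(5,6 \right)} m{\left(4,-5 \right)} = \frac{1}{8} \cdot 3 \left(3 - 5\right) = \frac{3}{8} \left(-2\right) = - \frac{3}{4}$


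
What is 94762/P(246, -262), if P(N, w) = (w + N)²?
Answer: 47381/128 ≈ 370.16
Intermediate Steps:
P(N, w) = (N + w)²
94762/P(246, -262) = 94762/((246 - 262)²) = 94762/((-16)²) = 94762/256 = 94762*(1/256) = 47381/128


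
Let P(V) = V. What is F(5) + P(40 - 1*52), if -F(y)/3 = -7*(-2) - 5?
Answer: -39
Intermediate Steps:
F(y) = -27 (F(y) = -3*(-7*(-2) - 5) = -3*(14 - 5) = -3*9 = -27)
F(5) + P(40 - 1*52) = -27 + (40 - 1*52) = -27 + (40 - 52) = -27 - 12 = -39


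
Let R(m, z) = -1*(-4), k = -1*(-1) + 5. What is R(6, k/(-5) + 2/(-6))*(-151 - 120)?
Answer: -1084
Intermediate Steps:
k = 6 (k = 1 + 5 = 6)
R(m, z) = 4
R(6, k/(-5) + 2/(-6))*(-151 - 120) = 4*(-151 - 120) = 4*(-271) = -1084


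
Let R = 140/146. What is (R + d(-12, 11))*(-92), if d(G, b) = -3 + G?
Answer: 94300/73 ≈ 1291.8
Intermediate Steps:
R = 70/73 (R = 140*(1/146) = 70/73 ≈ 0.95890)
(R + d(-12, 11))*(-92) = (70/73 + (-3 - 12))*(-92) = (70/73 - 15)*(-92) = -1025/73*(-92) = 94300/73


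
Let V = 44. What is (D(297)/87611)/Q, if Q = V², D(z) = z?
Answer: 27/15419536 ≈ 1.7510e-6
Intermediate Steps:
Q = 1936 (Q = 44² = 1936)
(D(297)/87611)/Q = (297/87611)/1936 = (297*(1/87611))*(1/1936) = (297/87611)*(1/1936) = 27/15419536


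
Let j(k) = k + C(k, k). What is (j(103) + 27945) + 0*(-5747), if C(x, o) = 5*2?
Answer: 28058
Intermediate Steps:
C(x, o) = 10
j(k) = 10 + k (j(k) = k + 10 = 10 + k)
(j(103) + 27945) + 0*(-5747) = ((10 + 103) + 27945) + 0*(-5747) = (113 + 27945) + 0 = 28058 + 0 = 28058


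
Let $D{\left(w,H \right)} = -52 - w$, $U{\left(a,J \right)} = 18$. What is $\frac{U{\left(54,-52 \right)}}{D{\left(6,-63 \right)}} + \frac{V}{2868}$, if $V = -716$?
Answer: $- \frac{11644}{20793} \approx -0.56$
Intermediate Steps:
$\frac{U{\left(54,-52 \right)}}{D{\left(6,-63 \right)}} + \frac{V}{2868} = \frac{18}{-52 - 6} - \frac{716}{2868} = \frac{18}{-52 - 6} - \frac{179}{717} = \frac{18}{-58} - \frac{179}{717} = 18 \left(- \frac{1}{58}\right) - \frac{179}{717} = - \frac{9}{29} - \frac{179}{717} = - \frac{11644}{20793}$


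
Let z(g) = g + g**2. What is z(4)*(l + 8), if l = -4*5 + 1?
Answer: -220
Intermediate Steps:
l = -19 (l = -20 + 1 = -19)
z(4)*(l + 8) = (4*(1 + 4))*(-19 + 8) = (4*5)*(-11) = 20*(-11) = -220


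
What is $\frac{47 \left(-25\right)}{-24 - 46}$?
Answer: $\frac{235}{14} \approx 16.786$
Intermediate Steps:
$\frac{47 \left(-25\right)}{-24 - 46} = - \frac{1175}{-70} = \left(-1175\right) \left(- \frac{1}{70}\right) = \frac{235}{14}$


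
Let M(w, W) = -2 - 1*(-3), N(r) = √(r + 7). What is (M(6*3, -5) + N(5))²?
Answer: 13 + 4*√3 ≈ 19.928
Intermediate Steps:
N(r) = √(7 + r)
M(w, W) = 1 (M(w, W) = -2 + 3 = 1)
(M(6*3, -5) + N(5))² = (1 + √(7 + 5))² = (1 + √12)² = (1 + 2*√3)²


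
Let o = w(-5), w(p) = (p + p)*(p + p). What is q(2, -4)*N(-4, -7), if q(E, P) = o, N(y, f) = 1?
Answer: 100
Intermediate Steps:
w(p) = 4*p² (w(p) = (2*p)*(2*p) = 4*p²)
o = 100 (o = 4*(-5)² = 4*25 = 100)
q(E, P) = 100
q(2, -4)*N(-4, -7) = 100*1 = 100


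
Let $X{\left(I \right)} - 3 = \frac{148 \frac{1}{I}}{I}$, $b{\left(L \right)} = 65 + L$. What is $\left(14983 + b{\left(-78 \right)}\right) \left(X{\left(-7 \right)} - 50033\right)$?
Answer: $- \frac{36696290340}{49} \approx -7.489 \cdot 10^{8}$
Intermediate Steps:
$X{\left(I \right)} = 3 + \frac{148}{I^{2}}$ ($X{\left(I \right)} = 3 + \frac{148 \frac{1}{I}}{I} = 3 + \frac{148}{I^{2}}$)
$\left(14983 + b{\left(-78 \right)}\right) \left(X{\left(-7 \right)} - 50033\right) = \left(14983 + \left(65 - 78\right)\right) \left(\left(3 + \frac{148}{49}\right) - 50033\right) = \left(14983 - 13\right) \left(\left(3 + 148 \cdot \frac{1}{49}\right) - 50033\right) = 14970 \left(\left(3 + \frac{148}{49}\right) - 50033\right) = 14970 \left(\frac{295}{49} - 50033\right) = 14970 \left(- \frac{2451322}{49}\right) = - \frac{36696290340}{49}$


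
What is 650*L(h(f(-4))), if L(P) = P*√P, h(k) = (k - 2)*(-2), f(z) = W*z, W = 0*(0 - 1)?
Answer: 5200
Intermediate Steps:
W = 0 (W = 0*(-1) = 0)
f(z) = 0 (f(z) = 0*z = 0)
h(k) = 4 - 2*k (h(k) = (-2 + k)*(-2) = 4 - 2*k)
L(P) = P^(3/2)
650*L(h(f(-4))) = 650*(4 - 2*0)^(3/2) = 650*(4 + 0)^(3/2) = 650*4^(3/2) = 650*8 = 5200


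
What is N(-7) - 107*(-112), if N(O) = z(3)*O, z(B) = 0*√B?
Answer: 11984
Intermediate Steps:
z(B) = 0
N(O) = 0 (N(O) = 0*O = 0)
N(-7) - 107*(-112) = 0 - 107*(-112) = 0 + 11984 = 11984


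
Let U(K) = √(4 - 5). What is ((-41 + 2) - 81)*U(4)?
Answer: -120*I ≈ -120.0*I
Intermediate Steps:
U(K) = I (U(K) = √(-1) = I)
((-41 + 2) - 81)*U(4) = ((-41 + 2) - 81)*I = (-39 - 81)*I = -120*I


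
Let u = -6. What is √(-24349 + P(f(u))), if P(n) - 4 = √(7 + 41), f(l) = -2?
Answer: √(-24345 + 4*√3) ≈ 156.01*I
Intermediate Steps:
P(n) = 4 + 4*√3 (P(n) = 4 + √(7 + 41) = 4 + √48 = 4 + 4*√3)
√(-24349 + P(f(u))) = √(-24349 + (4 + 4*√3)) = √(-24345 + 4*√3)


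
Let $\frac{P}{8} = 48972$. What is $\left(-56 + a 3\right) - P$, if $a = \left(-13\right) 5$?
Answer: $-392027$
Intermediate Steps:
$P = 391776$ ($P = 8 \cdot 48972 = 391776$)
$a = -65$
$\left(-56 + a 3\right) - P = \left(-56 - 195\right) - 391776 = -251 - 391776 = -392027$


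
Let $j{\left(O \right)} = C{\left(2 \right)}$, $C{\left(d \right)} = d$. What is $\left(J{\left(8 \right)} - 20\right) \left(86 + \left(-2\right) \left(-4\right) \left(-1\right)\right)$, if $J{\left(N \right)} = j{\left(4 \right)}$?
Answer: $-1404$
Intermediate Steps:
$j{\left(O \right)} = 2$
$J{\left(N \right)} = 2$
$\left(J{\left(8 \right)} - 20\right) \left(86 + \left(-2\right) \left(-4\right) \left(-1\right)\right) = \left(2 - 20\right) \left(86 + \left(-2\right) \left(-4\right) \left(-1\right)\right) = \left(2 - 20\right) \left(86 + 8 \left(-1\right)\right) = - 18 \left(86 - 8\right) = \left(-18\right) 78 = -1404$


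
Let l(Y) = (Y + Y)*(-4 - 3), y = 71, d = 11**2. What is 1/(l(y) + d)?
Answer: -1/873 ≈ -0.0011455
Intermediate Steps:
d = 121
l(Y) = -14*Y (l(Y) = (2*Y)*(-7) = -14*Y)
1/(l(y) + d) = 1/(-14*71 + 121) = 1/(-994 + 121) = 1/(-873) = -1/873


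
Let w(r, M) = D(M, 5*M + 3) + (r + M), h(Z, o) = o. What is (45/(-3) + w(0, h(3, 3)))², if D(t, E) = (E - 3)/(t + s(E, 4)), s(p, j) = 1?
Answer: 1089/16 ≈ 68.063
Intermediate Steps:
D(t, E) = (-3 + E)/(1 + t) (D(t, E) = (E - 3)/(t + 1) = (-3 + E)/(1 + t))
w(r, M) = M + r + 5*M/(1 + M) (w(r, M) = (-3 + (5*M + 3))/(1 + M) + (r + M) = (-3 + (3 + 5*M))/(1 + M) + (M + r) = (5*M)/(1 + M) + (M + r) = 5*M/(1 + M) + (M + r) = M + r + 5*M/(1 + M))
(45/(-3) + w(0, h(3, 3)))² = (45/(-3) + (5*3 + (1 + 3)*(3 + 0))/(1 + 3))² = (45*(-⅓) + (15 + 4*3)/4)² = (-15 + (15 + 12)/4)² = (-15 + (¼)*27)² = (-15 + 27/4)² = (-33/4)² = 1089/16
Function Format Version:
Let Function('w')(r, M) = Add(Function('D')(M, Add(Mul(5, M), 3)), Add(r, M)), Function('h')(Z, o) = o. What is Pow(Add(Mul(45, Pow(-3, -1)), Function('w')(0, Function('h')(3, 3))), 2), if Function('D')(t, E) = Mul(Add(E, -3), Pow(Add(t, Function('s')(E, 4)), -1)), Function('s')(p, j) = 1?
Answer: Rational(1089, 16) ≈ 68.063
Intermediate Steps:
Function('D')(t, E) = Mul(Pow(Add(1, t), -1), Add(-3, E)) (Function('D')(t, E) = Mul(Add(E, -3), Pow(Add(t, 1), -1)) = Mul(Add(-3, E), Pow(Add(1, t), -1)) = Mul(Pow(Add(1, t), -1), Add(-3, E)))
Function('w')(r, M) = Add(M, r, Mul(5, M, Pow(Add(1, M), -1))) (Function('w')(r, M) = Add(Mul(Pow(Add(1, M), -1), Add(-3, Add(Mul(5, M), 3))), Add(r, M)) = Add(Mul(Pow(Add(1, M), -1), Add(-3, Add(3, Mul(5, M)))), Add(M, r)) = Add(Mul(Pow(Add(1, M), -1), Mul(5, M)), Add(M, r)) = Add(Mul(5, M, Pow(Add(1, M), -1)), Add(M, r)) = Add(M, r, Mul(5, M, Pow(Add(1, M), -1))))
Pow(Add(Mul(45, Pow(-3, -1)), Function('w')(0, Function('h')(3, 3))), 2) = Pow(Add(Mul(45, Pow(-3, -1)), Mul(Pow(Add(1, 3), -1), Add(Mul(5, 3), Mul(Add(1, 3), Add(3, 0))))), 2) = Pow(Add(Mul(45, Rational(-1, 3)), Mul(Pow(4, -1), Add(15, Mul(4, 3)))), 2) = Pow(Add(-15, Mul(Rational(1, 4), Add(15, 12))), 2) = Pow(Add(-15, Mul(Rational(1, 4), 27)), 2) = Pow(Add(-15, Rational(27, 4)), 2) = Pow(Rational(-33, 4), 2) = Rational(1089, 16)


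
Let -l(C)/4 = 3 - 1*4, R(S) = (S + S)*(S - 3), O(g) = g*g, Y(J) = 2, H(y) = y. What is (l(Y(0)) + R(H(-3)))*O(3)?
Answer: 360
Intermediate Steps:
O(g) = g**2
R(S) = 2*S*(-3 + S) (R(S) = (2*S)*(-3 + S) = 2*S*(-3 + S))
l(C) = 4 (l(C) = -4*(3 - 1*4) = -4*(3 - 4) = -4*(-1) = 4)
(l(Y(0)) + R(H(-3)))*O(3) = (4 + 2*(-3)*(-3 - 3))*3**2 = (4 + 2*(-3)*(-6))*9 = (4 + 36)*9 = 40*9 = 360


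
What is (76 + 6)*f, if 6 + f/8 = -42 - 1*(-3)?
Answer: -29520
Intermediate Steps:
f = -360 (f = -48 + 8*(-42 - 1*(-3)) = -48 + 8*(-42 + 3) = -48 + 8*(-39) = -48 - 312 = -360)
(76 + 6)*f = (76 + 6)*(-360) = 82*(-360) = -29520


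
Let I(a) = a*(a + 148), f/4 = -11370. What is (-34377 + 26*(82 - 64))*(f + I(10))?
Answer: 1488605100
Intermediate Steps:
f = -45480 (f = 4*(-11370) = -45480)
I(a) = a*(148 + a)
(-34377 + 26*(82 - 64))*(f + I(10)) = (-34377 + 26*(82 - 64))*(-45480 + 10*(148 + 10)) = (-34377 + 26*18)*(-45480 + 10*158) = (-34377 + 468)*(-45480 + 1580) = -33909*(-43900) = 1488605100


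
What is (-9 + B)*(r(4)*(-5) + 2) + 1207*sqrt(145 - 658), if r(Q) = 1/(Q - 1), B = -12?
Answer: -7 + 3621*I*sqrt(57) ≈ -7.0 + 27338.0*I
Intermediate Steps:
r(Q) = 1/(-1 + Q)
(-9 + B)*(r(4)*(-5) + 2) + 1207*sqrt(145 - 658) = (-9 - 12)*(-5/(-1 + 4) + 2) + 1207*sqrt(145 - 658) = -21*(-5/3 + 2) + 1207*sqrt(-513) = -21*((1/3)*(-5) + 2) + 1207*(3*I*sqrt(57)) = -21*(-5/3 + 2) + 3621*I*sqrt(57) = -21*1/3 + 3621*I*sqrt(57) = -7 + 3621*I*sqrt(57)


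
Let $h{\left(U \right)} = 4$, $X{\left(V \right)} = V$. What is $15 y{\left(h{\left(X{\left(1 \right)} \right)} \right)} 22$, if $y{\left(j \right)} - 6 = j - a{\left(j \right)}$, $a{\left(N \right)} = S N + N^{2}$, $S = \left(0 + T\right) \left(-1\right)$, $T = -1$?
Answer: $-3300$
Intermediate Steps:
$S = 1$ ($S = \left(0 - 1\right) \left(-1\right) = \left(-1\right) \left(-1\right) = 1$)
$a{\left(N \right)} = N + N^{2}$ ($a{\left(N \right)} = 1 N + N^{2} = N + N^{2}$)
$y{\left(j \right)} = 6 + j - j \left(1 + j\right)$ ($y{\left(j \right)} = 6 - \left(- j + j \left(1 + j\right)\right) = 6 + j - j \left(1 + j\right)$)
$15 y{\left(h{\left(X{\left(1 \right)} \right)} \right)} 22 = 15 \left(6 - 4^{2}\right) 22 = 15 \left(6 - 16\right) 22 = 15 \left(-10\right) 22 = \left(-150\right) 22 = -3300$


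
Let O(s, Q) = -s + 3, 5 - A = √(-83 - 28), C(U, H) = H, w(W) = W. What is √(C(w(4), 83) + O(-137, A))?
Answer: √223 ≈ 14.933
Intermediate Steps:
A = 5 - I*√111 (A = 5 - √(-83 - 28) = 5 - √(-111) = 5 - I*√111 ≈ 5.0 - 10.536*I)
O(s, Q) = 3 - s
√(C(w(4), 83) + O(-137, A)) = √(83 + (3 - 1*(-137))) = √(83 + (3 + 137)) = √(83 + 140) = √223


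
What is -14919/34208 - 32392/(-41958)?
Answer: 241047067/717649632 ≈ 0.33588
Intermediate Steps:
-14919/34208 - 32392/(-41958) = -14919*1/34208 - 32392*(-1/41958) = -14919/34208 + 16196/20979 = 241047067/717649632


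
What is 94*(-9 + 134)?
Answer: 11750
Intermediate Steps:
94*(-9 + 134) = 94*125 = 11750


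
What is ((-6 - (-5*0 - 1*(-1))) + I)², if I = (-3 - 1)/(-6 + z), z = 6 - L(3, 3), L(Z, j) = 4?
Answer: 36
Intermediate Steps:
z = 2 (z = 6 - 1*4 = 6 - 4 = 2)
I = 1 (I = (-3 - 1)/(-6 + 2) = -4/(-4) = -4*(-¼) = 1)
((-6 - (-5*0 - 1*(-1))) + I)² = ((-6 - (-5*0 - 1*(-1))) + 1)² = ((-6 - (0 + 1)) + 1)² = ((-6 - 1*1) + 1)² = ((-6 - 1) + 1)² = (-7 + 1)² = (-6)² = 36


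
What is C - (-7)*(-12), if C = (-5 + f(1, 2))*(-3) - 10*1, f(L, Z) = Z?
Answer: -85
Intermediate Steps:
C = -1 (C = (-5 + 2)*(-3) - 10*1 = -3*(-3) - 10 = 9 - 10 = -1)
C - (-7)*(-12) = -1 - (-7)*(-12) = -1 - 1*84 = -1 - 84 = -85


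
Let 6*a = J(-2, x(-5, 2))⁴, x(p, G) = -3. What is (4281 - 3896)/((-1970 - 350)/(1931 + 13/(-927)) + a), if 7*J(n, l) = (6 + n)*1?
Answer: -620501750715/1907742106 ≈ -325.25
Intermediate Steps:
J(n, l) = 6/7 + n/7 (J(n, l) = ((6 + n)*1)/7 = (6 + n)/7 = 6/7 + n/7)
a = 128/7203 (a = (6/7 + (⅐)*(-2))⁴/6 = (6/7 - 2/7)⁴/6 = (4/7)⁴/6 = (⅙)*(256/2401) = 128/7203 ≈ 0.017770)
(4281 - 3896)/((-1970 - 350)/(1931 + 13/(-927)) + a) = (4281 - 3896)/((-1970 - 350)/(1931 + 13/(-927)) + 128/7203) = 385/(-2320/(1931 + 13*(-1/927)) + 128/7203) = 385/(-2320/(1931 - 13/927) + 128/7203) = 385/(-2320/1790024/927 + 128/7203) = 385/(-2320*927/1790024 + 128/7203) = 385/(-268830/223753 + 128/7203) = 385/(-1907742106/1611692859) = 385*(-1611692859/1907742106) = -620501750715/1907742106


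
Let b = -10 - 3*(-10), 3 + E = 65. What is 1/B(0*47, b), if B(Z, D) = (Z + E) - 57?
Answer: ⅕ ≈ 0.20000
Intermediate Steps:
E = 62 (E = -3 + 65 = 62)
b = 20 (b = -10 + 30 = 20)
B(Z, D) = 5 + Z (B(Z, D) = (Z + 62) - 57 = (62 + Z) - 57 = 5 + Z)
1/B(0*47, b) = 1/(5 + 0*47) = 1/(5 + 0) = 1/5 = ⅕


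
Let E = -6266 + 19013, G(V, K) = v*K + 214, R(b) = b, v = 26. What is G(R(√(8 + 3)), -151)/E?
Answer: -3712/12747 ≈ -0.29121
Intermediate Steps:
G(V, K) = 214 + 26*K (G(V, K) = 26*K + 214 = 214 + 26*K)
E = 12747
G(R(√(8 + 3)), -151)/E = (214 + 26*(-151))/12747 = (214 - 3926)*(1/12747) = -3712*1/12747 = -3712/12747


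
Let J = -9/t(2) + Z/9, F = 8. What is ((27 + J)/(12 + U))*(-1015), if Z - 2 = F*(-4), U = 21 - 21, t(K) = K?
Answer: -116725/72 ≈ -1621.2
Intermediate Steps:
U = 0
Z = -30 (Z = 2 + 8*(-4) = 2 - 32 = -30)
J = -47/6 (J = -9/2 - 30/9 = -9*½ - 30*⅑ = -9/2 - 10/3 = -47/6 ≈ -7.8333)
((27 + J)/(12 + U))*(-1015) = ((27 - 47/6)/(12 + 0))*(-1015) = ((115/6)/12)*(-1015) = ((115/6)*(1/12))*(-1015) = (115/72)*(-1015) = -116725/72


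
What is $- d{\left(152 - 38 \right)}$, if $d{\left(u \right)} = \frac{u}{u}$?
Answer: $-1$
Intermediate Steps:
$d{\left(u \right)} = 1$
$- d{\left(152 - 38 \right)} = \left(-1\right) 1 = -1$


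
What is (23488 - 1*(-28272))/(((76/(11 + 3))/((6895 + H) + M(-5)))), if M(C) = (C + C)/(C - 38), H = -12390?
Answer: -42803579000/817 ≈ -5.2391e+7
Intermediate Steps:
M(C) = 2*C/(-38 + C) (M(C) = (2*C)/(-38 + C) = 2*C/(-38 + C))
(23488 - 1*(-28272))/(((76/(11 + 3))/((6895 + H) + M(-5)))) = (23488 - 1*(-28272))/(((76/(11 + 3))/((6895 - 12390) + 2*(-5)/(-38 - 5)))) = (23488 + 28272)/(((76/14)/(-5495 + 2*(-5)/(-43)))) = 51760/((((1/14)*76)/(-5495 + 2*(-5)*(-1/43)))) = 51760/((38/(7*(-5495 + 10/43)))) = 51760/((38/(7*(-236275/43)))) = 51760/(((38/7)*(-43/236275))) = 51760/(-1634/1653925) = 51760*(-1653925/1634) = -42803579000/817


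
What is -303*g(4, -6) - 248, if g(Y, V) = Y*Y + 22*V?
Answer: 34900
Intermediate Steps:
g(Y, V) = Y² + 22*V
-303*g(4, -6) - 248 = -303*(4² + 22*(-6)) - 248 = -303*(16 - 132) - 248 = -303*(-116) - 248 = 35148 - 248 = 34900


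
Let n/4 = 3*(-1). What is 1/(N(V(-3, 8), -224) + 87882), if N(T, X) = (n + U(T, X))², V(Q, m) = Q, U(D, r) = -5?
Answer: 1/88171 ≈ 1.1342e-5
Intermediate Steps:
n = -12 (n = 4*(3*(-1)) = 4*(-3) = -12)
N(T, X) = 289 (N(T, X) = (-12 - 5)² = (-17)² = 289)
1/(N(V(-3, 8), -224) + 87882) = 1/(289 + 87882) = 1/88171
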